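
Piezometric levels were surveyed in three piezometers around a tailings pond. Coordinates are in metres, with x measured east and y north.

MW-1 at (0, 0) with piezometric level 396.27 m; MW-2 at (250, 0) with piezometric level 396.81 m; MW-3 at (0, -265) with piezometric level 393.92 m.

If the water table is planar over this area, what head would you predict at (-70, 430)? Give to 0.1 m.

399.9 m

∂h/∂x = (396.81 − 396.27) / (250 − 0) = +0.002160
∂h/∂y = (393.92 − 396.27) / (-265 − 0) = +0.008868
h(-70, 430) = 396.27 + (+0.002160)·(-70) + (+0.008868)·(430) = 396.27 -0.151 +3.813 = 399.932 m.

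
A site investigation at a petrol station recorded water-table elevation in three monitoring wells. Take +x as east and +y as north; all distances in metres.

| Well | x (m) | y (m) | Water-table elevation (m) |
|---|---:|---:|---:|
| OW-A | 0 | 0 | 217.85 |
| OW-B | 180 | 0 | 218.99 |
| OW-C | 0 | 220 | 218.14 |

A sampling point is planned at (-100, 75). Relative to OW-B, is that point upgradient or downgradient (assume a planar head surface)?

∂h/∂x = (218.99 − 217.85) / (180 − 0) = +0.006333
∂h/∂y = (218.14 − 217.85) / (220 − 0) = +0.001318
Head at (-100, 75) = 217.85 + (+0.006333)·(-100) + (+0.001318)·(75) = 217.32 m.
That is lower than the 218.99 m at OW-B, so the point is downgradient.

downgradient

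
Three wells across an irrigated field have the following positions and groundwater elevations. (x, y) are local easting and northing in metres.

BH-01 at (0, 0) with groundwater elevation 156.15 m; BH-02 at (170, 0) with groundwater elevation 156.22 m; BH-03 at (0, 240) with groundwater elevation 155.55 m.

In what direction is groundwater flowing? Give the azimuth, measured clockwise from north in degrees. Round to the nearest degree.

351°

∂h/∂x = (156.22 − 156.15) / (170 − 0) = +0.0004118
∂h/∂y = (155.55 − 156.15) / (240 − 0) = -0.002500
Flow direction (−∇h) has components (-0.0004118 E, +0.002500 N).
Azimuth = atan2(E, N) = atan2(-0.0004118, +0.002500) = 350.6° ≈ 351°.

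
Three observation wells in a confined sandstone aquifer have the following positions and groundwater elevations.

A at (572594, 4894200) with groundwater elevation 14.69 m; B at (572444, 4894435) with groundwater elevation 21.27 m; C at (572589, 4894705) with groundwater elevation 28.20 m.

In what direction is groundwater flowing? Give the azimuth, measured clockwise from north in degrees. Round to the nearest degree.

176°

Three-point gradient (reference A): Δ to B = (-150, 235, +6.58), Δ to C = (-5, 505, +13.51).
∂h/∂x = -0.001985, ∂h/∂y = +0.02673 (det = -74575).
Flow direction (−∇h) has components (+0.001985 E, -0.02673 N).
Azimuth = atan2(E, N) = atan2(+0.001985, -0.02673) = 175.8° ≈ 176°.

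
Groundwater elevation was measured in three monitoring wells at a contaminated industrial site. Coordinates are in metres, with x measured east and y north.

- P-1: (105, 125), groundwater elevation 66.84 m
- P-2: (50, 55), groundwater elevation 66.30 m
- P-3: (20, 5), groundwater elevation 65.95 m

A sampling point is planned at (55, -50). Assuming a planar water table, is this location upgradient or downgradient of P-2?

Three-point gradient (reference P-1): Δ to P-2 = (-55, -70, -0.54), Δ to P-3 = (-85, -120, -0.89).
∂h/∂x = +0.003846, ∂h/∂y = +0.004692 (det = 650).
Head at (55, -50) = 66.84 + (+0.003846)·(-50) + (+0.004692)·(-175) = 65.83 m.
That is lower than the 66.30 m at P-2, so the point is downgradient.

downgradient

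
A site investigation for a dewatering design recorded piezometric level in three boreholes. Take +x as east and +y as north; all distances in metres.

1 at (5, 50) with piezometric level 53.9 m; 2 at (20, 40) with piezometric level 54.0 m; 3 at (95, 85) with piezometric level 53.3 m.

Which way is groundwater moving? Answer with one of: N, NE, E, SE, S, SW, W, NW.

N

Differences from 1: to 2 (Δx, Δy, Δh) = (15, -10, +0.1); to 3 = (90, 35, -0.6).
Solve a·Δx + b·Δy = Δh: det = 15·35 − 90·(-10) = 1425.
∂h/∂x = [(+0.1)·35 − (-0.6)·(-10)] / 1425 = -0.001754
∂h/∂y = [15·(-0.6) − 90·(+0.1)] / 1425 = -0.01263
Flow = −∇h = (+0.001754 east, +0.01263 north), which points north.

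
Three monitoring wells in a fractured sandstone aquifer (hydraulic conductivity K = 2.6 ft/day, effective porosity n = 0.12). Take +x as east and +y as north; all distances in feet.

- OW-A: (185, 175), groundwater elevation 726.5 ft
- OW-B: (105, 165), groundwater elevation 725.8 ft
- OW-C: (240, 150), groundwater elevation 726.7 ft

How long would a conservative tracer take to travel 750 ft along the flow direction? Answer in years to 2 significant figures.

8.1 years

With h = a·x + b·y + c and OW-A as origin, the differences give:
  (-80)·a + (-10)·b = -0.7
  55·a + (-25)·b = +0.2
Eliminate b (×(-25) and ×(-10), subtract): 2550·a = 19.50 → a = ∂h/∂x = +0.007647
Back-substitute: b = ∂h/∂y = +0.008824.
|∇h| = √(0.007647² + 0.008824²) = 0.01168
Seepage velocity v = K·i/n = 2.6 × 0.01168 / 0.12 = 0.2531 ft/day.
t = 750 / 0.2531 = 2963 days = 8.11 years.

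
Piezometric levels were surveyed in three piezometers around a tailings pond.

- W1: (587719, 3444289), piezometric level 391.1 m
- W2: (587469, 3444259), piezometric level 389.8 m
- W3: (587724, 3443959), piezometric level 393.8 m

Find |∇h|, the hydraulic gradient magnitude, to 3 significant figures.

0.0102

Differences from W1: to W2 (Δx, Δy, Δh) = (-250, -30, -1.3); to W3 = (5, -330, +2.7).
Solve a·Δx + b·Δy = Δh: det = (-250)·(-330) − 5·(-30) = 82650.
∂h/∂x = [(-1.3)·(-330) − (+2.7)·(-30)] / 82650 = +0.006171
∂h/∂y = [(-250)·(+2.7) − 5·(-1.3)] / 82650 = -0.008088
|∇h| = √(0.006171² + -0.008088²) = 0.01017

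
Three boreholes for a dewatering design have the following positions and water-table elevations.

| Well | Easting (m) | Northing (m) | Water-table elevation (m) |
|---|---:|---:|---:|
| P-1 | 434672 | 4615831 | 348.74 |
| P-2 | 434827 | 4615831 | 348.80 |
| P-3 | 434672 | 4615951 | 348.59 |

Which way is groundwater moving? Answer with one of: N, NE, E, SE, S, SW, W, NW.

N

∂h/∂x = (348.80 − 348.74) / (434827 − 434672) = +0.0003871
∂h/∂y = (348.59 − 348.74) / (4615951 − 4615831) = -0.001250
Flow = −∇h = (-0.0003871 east, +0.001250 north), which points north.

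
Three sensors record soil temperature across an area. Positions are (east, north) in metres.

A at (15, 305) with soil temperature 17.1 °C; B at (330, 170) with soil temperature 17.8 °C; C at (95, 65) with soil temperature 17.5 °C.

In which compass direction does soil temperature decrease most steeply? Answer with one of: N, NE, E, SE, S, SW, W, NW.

NW

Differences from A: to B (Δx, Δy, Δh) = (315, -135, +0.7); to C = (80, -240, +0.4).
Determinant of the coordinate differences = 315·(-240) − 80·(-135) = -64800.
∂T/∂x = [(+0.7)·(-240) − (+0.4)·(-135)] / -64800 = +0.001759
∂T/∂y = [315·(+0.4) − 80·(+0.7)] / -64800 = -0.001080
Steepest decrease is along −∇f = (-0.001759 E, +0.001080 N) → northwest.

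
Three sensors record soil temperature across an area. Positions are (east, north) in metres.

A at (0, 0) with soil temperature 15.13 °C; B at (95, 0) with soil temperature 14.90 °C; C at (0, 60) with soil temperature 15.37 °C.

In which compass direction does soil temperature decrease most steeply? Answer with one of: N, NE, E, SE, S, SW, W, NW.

SE

∂T/∂x = (14.90 − 15.13) / (95 − 0) = -0.002421
∂T/∂y = (15.37 − 15.13) / (60 − 0) = +0.004000
Steepest decrease is along −∇f = (+0.002421 E, -0.004000 N) → southeast.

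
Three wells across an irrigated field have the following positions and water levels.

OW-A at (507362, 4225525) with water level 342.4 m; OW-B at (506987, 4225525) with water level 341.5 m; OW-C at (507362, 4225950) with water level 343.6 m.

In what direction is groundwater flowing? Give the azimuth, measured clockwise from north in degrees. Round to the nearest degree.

220°

∂h/∂x = (341.5 − 342.4) / (506987 − 507362) = +0.002400
∂h/∂y = (343.6 − 342.4) / (4225950 − 4225525) = +0.002824
Flow direction (−∇h) has components (-0.002400 E, -0.002824 N).
Azimuth = atan2(E, N) = atan2(-0.002400, -0.002824) = 220.4° ≈ 220°.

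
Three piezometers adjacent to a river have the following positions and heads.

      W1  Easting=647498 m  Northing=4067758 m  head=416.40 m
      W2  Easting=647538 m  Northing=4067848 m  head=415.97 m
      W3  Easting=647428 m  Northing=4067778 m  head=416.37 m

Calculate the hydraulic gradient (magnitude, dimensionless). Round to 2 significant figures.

Differences from W1: to W2 (Δx, Δy, Δh) = (40, 90, -0.43); to W3 = (-70, 20, -0.03).
Solve a·Δx + b·Δy = Δh: det = 40·20 − (-70)·90 = 7100.
∂h/∂x = [(-0.43)·20 − (-0.03)·90] / 7100 = -0.0008310
∂h/∂y = [40·(-0.03) − (-70)·(-0.43)] / 7100 = -0.004408
|∇h| = √(-0.0008310² + -0.004408²) = 0.004486

0.0045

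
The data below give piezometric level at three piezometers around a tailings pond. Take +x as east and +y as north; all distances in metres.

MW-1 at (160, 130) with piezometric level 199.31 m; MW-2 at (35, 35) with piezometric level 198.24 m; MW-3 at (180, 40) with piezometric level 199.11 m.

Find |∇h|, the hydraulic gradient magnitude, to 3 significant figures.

With h = a·x + b·y + c and MW-1 as origin, the differences give:
  (-125)·a + (-95)·b = -1.07
  20·a + (-90)·b = -0.20
Eliminate b (×(-90) and ×(-95), subtract): 13150·a = 77.300 → a = ∂h/∂x = +0.005878
Back-substitute: b = ∂h/∂y = +0.003529.
|∇h| = √(0.005878² + 0.003529²) = 0.006856

0.00686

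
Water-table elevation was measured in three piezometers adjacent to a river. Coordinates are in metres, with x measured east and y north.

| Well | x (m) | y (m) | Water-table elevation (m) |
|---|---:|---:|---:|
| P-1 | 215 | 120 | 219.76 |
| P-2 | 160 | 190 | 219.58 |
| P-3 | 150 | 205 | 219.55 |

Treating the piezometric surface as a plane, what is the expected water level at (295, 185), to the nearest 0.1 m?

Three-point gradient (reference P-1): Δ to P-2 = (-55, 70, -0.18), Δ to P-3 = (-65, 85, -0.21).
∂h/∂x = +0.004800, ∂h/∂y = +0.001200 (det = -125).
h(295, 185) = 219.76 + (+0.004800)·(80) + (+0.001200)·(65) = 219.76 +0.384 +0.078 = 220.222 m.

220.2 m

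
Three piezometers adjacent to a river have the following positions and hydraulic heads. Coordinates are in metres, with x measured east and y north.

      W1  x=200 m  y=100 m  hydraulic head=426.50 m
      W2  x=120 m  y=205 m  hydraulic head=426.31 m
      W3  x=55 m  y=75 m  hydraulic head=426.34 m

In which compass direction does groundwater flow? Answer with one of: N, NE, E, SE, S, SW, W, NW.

Differences from W1: to W2 (Δx, Δy, Δh) = (-80, 105, -0.19); to W3 = (-145, -25, -0.16).
Solve a·Δx + b·Δy = Δh: det = (-80)·(-25) − (-145)·105 = 17225.
∂h/∂x = [(-0.19)·(-25) − (-0.16)·105] / 17225 = +0.001251
∂h/∂y = [(-80)·(-0.16) − (-145)·(-0.19)] / 17225 = -0.0008563
Flow = −∇h = (-0.001251 east, +0.0008563 north), which points northwest.

NW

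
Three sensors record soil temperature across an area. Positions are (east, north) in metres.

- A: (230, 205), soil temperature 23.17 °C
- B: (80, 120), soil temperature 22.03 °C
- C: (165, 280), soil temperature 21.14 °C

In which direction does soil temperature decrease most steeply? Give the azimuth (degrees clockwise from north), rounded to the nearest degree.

312°

Taking A as reference: B−A = (-150, -85, -1.14); C−A = (-65, 75, -2.03).
Determinant of the coordinate differences = (-150)·75 − (-65)·(-85) = -16775.
∂T/∂x = [(-1.14)·75 − (-2.03)·(-85)] / -16775 = +0.01538
∂T/∂y = [(-150)·(-2.03) − (-65)·(-1.14)] / -16775 = -0.01373
Steepest decrease is along −∇f: components (-0.01538 E, +0.01373 N).
Azimuth = atan2(-0.01538, +0.01373) = 311.8° ≈ 312°.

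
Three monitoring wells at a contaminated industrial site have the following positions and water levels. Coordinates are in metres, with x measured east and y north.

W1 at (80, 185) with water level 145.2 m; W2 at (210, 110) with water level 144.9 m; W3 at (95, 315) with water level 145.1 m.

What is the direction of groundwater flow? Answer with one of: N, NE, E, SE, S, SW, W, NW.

E

Taking W1 as reference: W2−W1 = (130, -75, -0.3); W3−W1 = (15, 130, -0.1).
Determinant of the coordinate differences = 130·130 − 15·(-75) = 18025.
∂h/∂x = [(-0.3)·130 − (-0.1)·(-75)] / 18025 = -0.002580
∂h/∂y = [130·(-0.1) − 15·(-0.3)] / 18025 = -0.0004716
Flow = −∇h = (+0.002580 east, +0.0004716 north), which points east.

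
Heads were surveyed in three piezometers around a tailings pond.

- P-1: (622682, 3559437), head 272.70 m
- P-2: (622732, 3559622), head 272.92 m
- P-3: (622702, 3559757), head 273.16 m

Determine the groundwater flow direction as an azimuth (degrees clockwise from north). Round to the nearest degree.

Taking P-1 as reference: P-2−P-1 = (50, 185, +0.22); P-3−P-1 = (20, 320, +0.46).
Solve a·Δx + b·Δy = Δh: det = 50·320 − 20·185 = 12300.
∂h/∂x = [(+0.22)·320 − (+0.46)·185] / 12300 = -0.001195
∂h/∂y = [50·(+0.46) − 20·(+0.22)] / 12300 = +0.001512
Flow direction (−∇h) has components (+0.001195 E, -0.001512 N).
Azimuth = atan2(E, N) = atan2(+0.001195, -0.001512) = 141.7° ≈ 142°.

142°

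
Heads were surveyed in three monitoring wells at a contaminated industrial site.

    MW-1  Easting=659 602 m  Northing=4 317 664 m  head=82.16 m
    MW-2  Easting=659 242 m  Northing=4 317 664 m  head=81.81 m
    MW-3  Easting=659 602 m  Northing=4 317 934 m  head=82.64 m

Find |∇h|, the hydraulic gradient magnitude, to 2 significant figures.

∂h/∂x = (81.81 − 82.16) / (659242 − 659602) = +0.0009722
∂h/∂y = (82.64 − 82.16) / (4317934 − 4317664) = +0.001778
|∇h| = √(0.0009722² + 0.001778²) = 0.002026

0.0020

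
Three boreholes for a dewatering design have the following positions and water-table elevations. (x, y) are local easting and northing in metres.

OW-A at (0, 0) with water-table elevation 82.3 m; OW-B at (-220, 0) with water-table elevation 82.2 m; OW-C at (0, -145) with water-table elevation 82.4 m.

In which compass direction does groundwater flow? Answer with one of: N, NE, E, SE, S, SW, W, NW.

∂h/∂x = (82.2 − 82.3) / (-220 − 0) = +0.0004545
∂h/∂y = (82.4 − 82.3) / (-145 − 0) = -0.0006897
Flow = −∇h = (-0.0004545 east, +0.0006897 north), which points northwest.

NW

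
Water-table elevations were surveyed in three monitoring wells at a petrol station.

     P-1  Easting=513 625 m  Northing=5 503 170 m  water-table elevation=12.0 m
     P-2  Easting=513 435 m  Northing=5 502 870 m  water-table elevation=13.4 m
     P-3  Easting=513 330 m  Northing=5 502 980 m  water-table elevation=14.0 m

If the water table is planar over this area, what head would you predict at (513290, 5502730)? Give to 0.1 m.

14.4 m

With h = a·x + b·y + c and P-1 as origin, the differences give:
  (-190)·a + (-300)·b = +1.4
  (-295)·a + (-190)·b = +2.0
Eliminate b (×(-190) and ×(-300), subtract): -52400·a = 334.00 → a = ∂h/∂x = -0.006374
Back-substitute: b = ∂h/∂y = -0.0006298.
h(513290, 5502730) = 12.0 + (-0.006374)·(-335) + (-0.0006298)·(-440) = 12.0 +2.135 +0.277 = 14.412 m.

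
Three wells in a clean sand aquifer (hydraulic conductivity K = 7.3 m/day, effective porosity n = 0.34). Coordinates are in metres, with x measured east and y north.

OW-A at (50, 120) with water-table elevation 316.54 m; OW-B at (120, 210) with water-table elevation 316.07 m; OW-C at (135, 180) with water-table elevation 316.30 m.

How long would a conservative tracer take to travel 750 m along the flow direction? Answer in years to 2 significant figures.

14 years

With h = a·x + b·y + c and OW-A as origin, the differences give:
  70·a + 90·b = -0.47
  85·a + 60·b = -0.24
Eliminate b (×60 and ×90, subtract): -3450·a = -6.600 → a = ∂h/∂x = +0.001913
Back-substitute: b = ∂h/∂y = -0.006710.
|∇h| = √(0.001913² + -0.006710²) = 0.006977
Seepage velocity v = K·i/n = 7.3 × 0.006977 / 0.34 = 0.1498 m/day.
t = 750 / 0.1498 = 5007 days = 13.7 years.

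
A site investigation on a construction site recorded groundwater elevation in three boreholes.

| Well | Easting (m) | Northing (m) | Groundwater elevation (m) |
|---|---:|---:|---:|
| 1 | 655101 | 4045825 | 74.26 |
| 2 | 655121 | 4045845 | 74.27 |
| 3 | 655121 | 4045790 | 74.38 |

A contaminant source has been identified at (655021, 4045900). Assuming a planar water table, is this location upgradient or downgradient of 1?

downgradient

Taking 1 as reference: 2−1 = (20, 20, +0.01); 3−1 = (20, -35, +0.12).
Determinant of the coordinate differences = 20·(-35) − 20·20 = -1100.
∂h/∂x = [(+0.01)·(-35) − (+0.12)·20] / -1100 = +0.002500
∂h/∂y = [20·(+0.12) − 20·(+0.01)] / -1100 = -0.002000
Head at (655021, 4045900) = 74.26 + (+0.002500)·(-80) + (-0.002000)·(75) = 73.91 m.
That is lower than the 74.26 m at 1, so the point is downgradient.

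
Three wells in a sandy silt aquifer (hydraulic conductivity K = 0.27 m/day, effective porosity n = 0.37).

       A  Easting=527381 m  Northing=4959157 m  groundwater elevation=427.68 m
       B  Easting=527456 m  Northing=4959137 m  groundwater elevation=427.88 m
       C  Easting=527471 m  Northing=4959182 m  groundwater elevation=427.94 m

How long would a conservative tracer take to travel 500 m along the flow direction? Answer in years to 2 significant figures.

With h = a·x + b·y + c and A as origin, the differences give:
  75·a + (-20)·b = +0.20
  90·a + 25·b = +0.26
Eliminate b (×25 and ×(-20), subtract): 3675·a = 10.200 → a = ∂h/∂x = +0.002776
Back-substitute: b = ∂h/∂y = +0.0004082.
|∇h| = √(0.002776² + 0.0004082²) = 0.002806
Seepage velocity v = K·i/n = 0.27 × 0.002806 / 0.37 = 0.002048 m/day.
t = 500 / 0.002048 = 2.441e+05 days = 668 years.

670 years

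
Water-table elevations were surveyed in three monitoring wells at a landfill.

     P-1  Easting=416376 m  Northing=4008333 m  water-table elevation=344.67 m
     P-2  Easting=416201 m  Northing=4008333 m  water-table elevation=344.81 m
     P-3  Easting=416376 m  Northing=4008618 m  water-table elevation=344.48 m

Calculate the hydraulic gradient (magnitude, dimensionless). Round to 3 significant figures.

0.00104

∂h/∂x = (344.81 − 344.67) / (416201 − 416376) = -0.0008000
∂h/∂y = (344.48 − 344.67) / (4008618 − 4008333) = -0.0006667
|∇h| = √(-0.0008000² + -0.0006667²) = 0.001041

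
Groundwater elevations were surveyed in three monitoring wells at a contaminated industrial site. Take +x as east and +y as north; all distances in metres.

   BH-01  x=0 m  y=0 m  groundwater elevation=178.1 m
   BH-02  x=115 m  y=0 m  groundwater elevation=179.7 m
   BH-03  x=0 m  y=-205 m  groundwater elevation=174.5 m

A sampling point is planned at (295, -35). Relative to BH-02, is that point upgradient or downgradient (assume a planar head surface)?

upgradient

∂h/∂x = (179.7 − 178.1) / (115 − 0) = +0.01391
∂h/∂y = (174.5 − 178.1) / (-205 − 0) = +0.01756
Head at (295, -35) = 178.1 + (+0.01391)·(295) + (+0.01756)·(-35) = 181.59 m.
That is higher than the 179.7 m at BH-02, so the point is upgradient.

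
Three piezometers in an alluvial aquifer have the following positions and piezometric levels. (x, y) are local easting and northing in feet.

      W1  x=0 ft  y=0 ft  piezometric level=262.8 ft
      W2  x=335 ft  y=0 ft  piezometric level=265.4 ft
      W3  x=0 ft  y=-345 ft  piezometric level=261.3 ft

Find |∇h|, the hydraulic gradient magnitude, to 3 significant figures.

0.00890

∂h/∂x = (265.4 − 262.8) / (335 − 0) = +0.007761
∂h/∂y = (261.3 − 262.8) / (-345 − 0) = +0.004348
|∇h| = √(0.007761² + 0.004348²) = 0.008896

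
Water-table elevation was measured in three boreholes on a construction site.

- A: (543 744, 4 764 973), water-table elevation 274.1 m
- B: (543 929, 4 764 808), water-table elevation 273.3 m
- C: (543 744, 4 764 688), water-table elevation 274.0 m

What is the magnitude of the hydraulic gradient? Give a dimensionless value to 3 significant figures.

0.00403

Taking A as reference: B−A = (185, -165, -0.8); C−A = (0, -285, -0.1).
Determinant of the coordinate differences = 185·(-285) − 0·(-165) = -52725.
∂h/∂x = [(-0.8)·(-285) − (-0.1)·(-165)] / -52725 = -0.004011
∂h/∂y = [185·(-0.1) − 0·(-0.8)] / -52725 = +0.0003509
|∇h| = √(-0.004011² + 0.0003509²) = 0.004026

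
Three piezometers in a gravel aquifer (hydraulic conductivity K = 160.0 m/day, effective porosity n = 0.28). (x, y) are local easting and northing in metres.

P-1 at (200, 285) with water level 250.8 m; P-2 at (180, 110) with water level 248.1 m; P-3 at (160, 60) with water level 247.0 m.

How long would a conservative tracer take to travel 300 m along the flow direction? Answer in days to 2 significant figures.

20 days

Differences from P-1: to P-2 (Δx, Δy, Δh) = (-20, -175, -2.7); to P-3 = (-40, -225, -3.8).
Determinant of the coordinate differences = (-20)·(-225) − (-40)·(-175) = -2500.
∂h/∂x = [(-2.7)·(-225) − (-3.8)·(-175)] / -2500 = +0.02300
∂h/∂y = [(-20)·(-3.8) − (-40)·(-2.7)] / -2500 = +0.01280
|∇h| = √(0.02300² + 0.01280²) = 0.02632
Seepage velocity v = K·i/n = 160.0 × 0.02632 / 0.28 = 15.04 m/day.
t = 300 / 15.04 = 19.95 days.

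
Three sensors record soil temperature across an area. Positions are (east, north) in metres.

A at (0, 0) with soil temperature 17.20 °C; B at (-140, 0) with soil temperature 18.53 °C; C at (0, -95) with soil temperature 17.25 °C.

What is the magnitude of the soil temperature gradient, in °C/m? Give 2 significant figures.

∂T/∂x = (18.53 − 17.20) / (-140 − 0) = -0.009500
∂T/∂y = (17.25 − 17.20) / (-95 − 0) = -0.0005263
|∇f| = √(-0.009500² + -0.0005263²) = 0.009515 °C/m

0.0095 °C/m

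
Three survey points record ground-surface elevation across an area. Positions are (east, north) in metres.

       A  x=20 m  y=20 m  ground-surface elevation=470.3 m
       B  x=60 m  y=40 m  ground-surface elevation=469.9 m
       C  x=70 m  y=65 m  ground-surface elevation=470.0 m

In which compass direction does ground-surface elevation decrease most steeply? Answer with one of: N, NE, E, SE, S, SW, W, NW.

SE

Taking A as reference: B−A = (40, 20, -0.4); C−A = (50, 45, -0.3).
Solve a·Δx + b·Δy = Δz: det = 40·45 − 50·20 = 800.
∂z/∂x = [(-0.4)·45 − (-0.3)·20] / 800 = -0.01500
∂z/∂y = [40·(-0.3) − 50·(-0.4)] / 800 = +0.01000
Steepest decrease is along −∇f = (+0.01500 E, -0.01000 N) → southeast.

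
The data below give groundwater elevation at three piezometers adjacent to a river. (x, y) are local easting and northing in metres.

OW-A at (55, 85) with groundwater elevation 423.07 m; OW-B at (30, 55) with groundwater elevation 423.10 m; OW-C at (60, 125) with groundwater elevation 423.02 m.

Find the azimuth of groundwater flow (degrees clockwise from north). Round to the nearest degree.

Three-point gradient (reference OW-A): Δ to OW-B = (-25, -30, +0.03), Δ to OW-C = (5, 40, -0.05).
∂h/∂x = +0.0003529, ∂h/∂y = -0.001294 (det = -850).
Flow direction (−∇h) has components (-0.0003529 E, +0.001294 N).
Azimuth = atan2(E, N) = atan2(-0.0003529, +0.001294) = 344.7° ≈ 345°.

345°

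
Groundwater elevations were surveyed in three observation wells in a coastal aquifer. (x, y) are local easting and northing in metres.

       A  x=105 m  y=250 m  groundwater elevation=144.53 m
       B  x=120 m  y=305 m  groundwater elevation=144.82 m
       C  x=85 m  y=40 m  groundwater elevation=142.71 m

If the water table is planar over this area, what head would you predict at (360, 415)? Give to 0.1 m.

141.4 m

Three-point gradient (reference A): Δ to B = (15, 55, +0.29), Δ to C = (-20, -210, -1.82).
∂h/∂x = -0.01912, ∂h/∂y = +0.01049 (det = -2050).
h(360, 415) = 144.53 + (-0.01912)·(255) + (+0.01049)·(165) = 144.53 -4.876 +1.730 = 141.384 m.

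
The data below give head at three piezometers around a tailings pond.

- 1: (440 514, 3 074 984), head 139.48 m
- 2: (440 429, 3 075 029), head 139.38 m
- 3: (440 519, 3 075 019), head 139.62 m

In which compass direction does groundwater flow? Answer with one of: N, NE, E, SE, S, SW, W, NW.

Taking 1 as reference: 2−1 = (-85, 45, -0.10); 3−1 = (5, 35, +0.14).
Solve a·Δx + b·Δy = Δh: det = (-85)·35 − 5·45 = -3200.
∂h/∂x = [(-0.10)·35 − (+0.14)·45] / -3200 = +0.003063
∂h/∂y = [(-85)·(+0.14) − 5·(-0.10)] / -3200 = +0.003563
Flow = −∇h = (-0.003063 east, -0.003563 north), which points southwest.

SW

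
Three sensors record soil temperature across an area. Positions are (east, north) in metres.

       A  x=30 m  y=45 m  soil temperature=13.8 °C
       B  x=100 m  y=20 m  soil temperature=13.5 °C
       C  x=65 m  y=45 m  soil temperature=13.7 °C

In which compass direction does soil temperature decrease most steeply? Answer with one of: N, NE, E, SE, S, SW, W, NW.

SE

Three-point gradient (reference A): Δ to B = (70, -25, -0.3), Δ to C = (35, 0, -0.1).
∂T/∂x = -0.002857, ∂T/∂y = +0.004000 (det = 875).
Steepest decrease is along −∇f = (+0.002857 E, -0.004000 N) → southeast.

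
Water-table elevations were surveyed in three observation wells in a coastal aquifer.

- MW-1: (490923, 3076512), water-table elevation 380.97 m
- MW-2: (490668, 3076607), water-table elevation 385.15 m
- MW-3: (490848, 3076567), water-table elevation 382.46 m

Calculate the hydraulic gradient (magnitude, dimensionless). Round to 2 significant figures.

With h = a·x + b·y + c and MW-1 as origin, the differences give:
  (-255)·a + 95·b = +4.18
  (-75)·a + 55·b = +1.49
Eliminate b (×55 and ×95, subtract): -6900·a = 88.350 → a = ∂h/∂x = -0.01280
Back-substitute: b = ∂h/∂y = +0.009630.
|∇h| = √(-0.01280² + 0.009630²) = 0.01602

0.016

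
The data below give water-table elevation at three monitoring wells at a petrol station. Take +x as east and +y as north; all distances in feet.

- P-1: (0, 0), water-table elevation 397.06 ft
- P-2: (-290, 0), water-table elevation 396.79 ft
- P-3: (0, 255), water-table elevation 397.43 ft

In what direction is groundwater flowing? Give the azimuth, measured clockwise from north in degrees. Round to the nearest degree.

213°

∂h/∂x = (396.79 − 397.06) / (-290 − 0) = +0.0009310
∂h/∂y = (397.43 − 397.06) / (255 − 0) = +0.001451
Flow direction (−∇h) has components (-0.0009310 E, -0.001451 N).
Azimuth = atan2(E, N) = atan2(-0.0009310, -0.001451) = 212.7° ≈ 213°.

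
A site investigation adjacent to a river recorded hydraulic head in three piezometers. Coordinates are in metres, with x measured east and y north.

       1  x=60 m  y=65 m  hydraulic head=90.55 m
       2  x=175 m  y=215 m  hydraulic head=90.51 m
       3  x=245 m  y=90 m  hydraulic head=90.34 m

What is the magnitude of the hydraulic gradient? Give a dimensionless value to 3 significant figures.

0.00140

Differences from 1: to 2 (Δx, Δy, Δh) = (115, 150, -0.04); to 3 = (185, 25, -0.21).
Determinant of the coordinate differences = 115·25 − 185·150 = -24875.
∂h/∂x = [(-0.04)·25 − (-0.21)·150] / -24875 = -0.001226
∂h/∂y = [115·(-0.21) − 185·(-0.04)] / -24875 = +0.0006734
|∇h| = √(-0.001226² + 0.0006734²) = 0.001399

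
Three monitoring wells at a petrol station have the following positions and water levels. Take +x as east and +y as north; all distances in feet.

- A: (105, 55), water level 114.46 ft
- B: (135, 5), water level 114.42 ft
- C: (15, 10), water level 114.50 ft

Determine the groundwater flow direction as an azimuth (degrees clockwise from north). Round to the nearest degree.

Three-point gradient (reference A): Δ to B = (30, -50, -0.04), Δ to C = (-90, -45, +0.04).
∂h/∂x = -0.0006496, ∂h/∂y = +0.0004103 (det = -5850).
Flow direction (−∇h) has components (+0.0006496 E, -0.0004103 N).
Azimuth = atan2(E, N) = atan2(+0.0006496, -0.0004103) = 122.3° ≈ 122°.

122°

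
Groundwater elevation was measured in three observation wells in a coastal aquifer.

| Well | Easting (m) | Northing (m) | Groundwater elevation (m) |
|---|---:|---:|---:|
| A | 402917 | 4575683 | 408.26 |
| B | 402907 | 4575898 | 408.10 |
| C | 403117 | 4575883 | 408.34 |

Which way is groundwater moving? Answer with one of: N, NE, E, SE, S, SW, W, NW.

Differences from A: to B (Δx, Δy, Δh) = (-10, 215, -0.16); to C = (200, 200, +0.08).
Determinant of the coordinate differences = (-10)·200 − 200·215 = -45000.
∂h/∂x = [(-0.16)·200 − (+0.08)·215] / -45000 = +0.001093
∂h/∂y = [(-10)·(+0.08) − 200·(-0.16)] / -45000 = -0.0006933
Flow = −∇h = (-0.001093 east, +0.0006933 north), which points northwest.

NW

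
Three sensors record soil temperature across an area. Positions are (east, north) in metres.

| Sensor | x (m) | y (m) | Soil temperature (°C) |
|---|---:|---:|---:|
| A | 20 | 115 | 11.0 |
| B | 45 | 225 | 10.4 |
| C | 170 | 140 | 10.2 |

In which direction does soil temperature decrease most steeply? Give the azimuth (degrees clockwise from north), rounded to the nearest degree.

046°

Differences from A: to B (Δx, Δy, Δh) = (25, 110, -0.6); to C = (150, 25, -0.8).
Solve a·Δx + b·Δy = ΔT: det = 25·25 − 150·110 = -15875.
∂T/∂x = [(-0.6)·25 − (-0.8)·110] / -15875 = -0.004598
∂T/∂y = [25·(-0.8) − 150·(-0.6)] / -15875 = -0.004409
Steepest decrease is along −∇f: components (+0.004598 E, +0.004409 N).
Azimuth = atan2(+0.004598, +0.004409) = 46.2° ≈ 046°.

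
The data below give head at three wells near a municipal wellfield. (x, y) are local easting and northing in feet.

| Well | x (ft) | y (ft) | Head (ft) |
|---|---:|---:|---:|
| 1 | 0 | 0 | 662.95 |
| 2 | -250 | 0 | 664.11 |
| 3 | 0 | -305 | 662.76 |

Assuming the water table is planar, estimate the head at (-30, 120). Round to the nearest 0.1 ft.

663.2 ft

∂h/∂x = (664.11 − 662.95) / (-250 − 0) = -0.004640
∂h/∂y = (662.76 − 662.95) / (-305 − 0) = +0.0006230
h(-30, 120) = 662.95 + (-0.004640)·(-30) + (+0.0006230)·(120) = 662.95 +0.139 +0.075 = 663.164 ft.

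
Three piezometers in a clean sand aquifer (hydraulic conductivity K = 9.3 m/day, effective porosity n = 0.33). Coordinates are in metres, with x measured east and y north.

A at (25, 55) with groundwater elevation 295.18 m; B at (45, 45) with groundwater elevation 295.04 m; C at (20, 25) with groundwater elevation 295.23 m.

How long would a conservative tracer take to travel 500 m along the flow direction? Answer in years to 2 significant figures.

6.7 years

Taking A as reference: B−A = (20, -10, -0.14); C−A = (-5, -30, +0.05).
Determinant of the coordinate differences = 20·(-30) − (-5)·(-10) = -650.
∂h/∂x = [(-0.14)·(-30) − (+0.05)·(-10)] / -650 = -0.007231
∂h/∂y = [20·(+0.05) − (-5)·(-0.14)] / -650 = -0.0004615
|∇h| = √(-0.007231² + -0.0004615²) = 0.007246
Seepage velocity v = K·i/n = 9.3 × 0.007246 / 0.33 = 0.2042 m/day.
t = 500 / 0.2042 = 2449 days = 6.7 years.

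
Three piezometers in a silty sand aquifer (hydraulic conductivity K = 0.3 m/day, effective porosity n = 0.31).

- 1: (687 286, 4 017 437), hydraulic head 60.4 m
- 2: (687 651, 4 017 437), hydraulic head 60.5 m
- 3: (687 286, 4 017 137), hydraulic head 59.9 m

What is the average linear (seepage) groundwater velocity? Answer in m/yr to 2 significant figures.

∂h/∂x = (60.5 − 60.4) / (687651 − 687286) = +0.0002740
∂h/∂y = (59.9 − 60.4) / (4017137 − 4017437) = +0.001667
|∇h| = √(0.0002740² + 0.001667²) = 0.001689
Seepage velocity v = K·i/n = 0.3 × 0.001689 / 0.31 = 0.001635 m/day = 0.5972 m/yr.

0.60 m/yr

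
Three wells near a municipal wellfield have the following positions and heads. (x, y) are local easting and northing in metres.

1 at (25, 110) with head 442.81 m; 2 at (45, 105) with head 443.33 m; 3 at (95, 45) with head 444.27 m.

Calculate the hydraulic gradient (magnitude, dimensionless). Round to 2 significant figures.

Differences from 1: to 2 (Δx, Δy, Δh) = (20, -5, +0.52); to 3 = (70, -65, +1.46).
Determinant of the coordinate differences = 20·(-65) − 70·(-5) = -950.
∂h/∂x = [(+0.52)·(-65) − (+1.46)·(-5)] / -950 = +0.02789
∂h/∂y = [20·(+1.46) − 70·(+0.52)] / -950 = +0.007579
|∇h| = √(0.02789² + 0.007579²) = 0.0289

0.029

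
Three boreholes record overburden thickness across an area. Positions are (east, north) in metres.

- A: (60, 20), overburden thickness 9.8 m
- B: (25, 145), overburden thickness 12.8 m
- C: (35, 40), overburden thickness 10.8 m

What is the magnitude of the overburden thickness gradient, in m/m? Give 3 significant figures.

With d = a·x + b·y + c and A as origin, the differences give:
  (-35)·a + 125·b = +3.0
  (-25)·a + 20·b = +1.0
Eliminate b (×20 and ×125, subtract): 2425·a = -65.00 → a = ∂d/∂x = -0.02680
Back-substitute: b = ∂d/∂y = +0.01649.
|∇f| = √(-0.02680² + 0.01649²) = 0.03147 m/m

0.0315 m/m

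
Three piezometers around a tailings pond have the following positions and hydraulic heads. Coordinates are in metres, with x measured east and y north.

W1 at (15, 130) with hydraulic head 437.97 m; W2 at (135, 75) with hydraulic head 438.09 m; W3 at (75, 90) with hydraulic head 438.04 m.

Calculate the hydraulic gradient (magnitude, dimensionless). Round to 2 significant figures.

Taking W1 as reference: W2−W1 = (120, -55, +0.12); W3−W1 = (60, -40, +0.07).
Determinant of the coordinate differences = 120·(-40) − 60·(-55) = -1500.
∂h/∂x = [(+0.12)·(-40) − (+0.07)·(-55)] / -1500 = +0.0006333
∂h/∂y = [120·(+0.07) − 60·(+0.12)] / -1500 = -0.0008000
|∇h| = √(0.0006333² + -0.0008000²) = 0.00102

0.0010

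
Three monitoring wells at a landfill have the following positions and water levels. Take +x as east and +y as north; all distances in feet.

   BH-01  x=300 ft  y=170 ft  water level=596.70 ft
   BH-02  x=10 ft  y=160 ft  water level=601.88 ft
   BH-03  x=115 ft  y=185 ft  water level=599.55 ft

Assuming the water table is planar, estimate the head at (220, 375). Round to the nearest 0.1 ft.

593.7 ft

With h = a·x + b·y + c and BH-01 as origin, the differences give:
  (-290)·a + (-10)·b = +5.18
  (-185)·a + 15·b = +2.85
Eliminate b (×15 and ×(-10), subtract): -6200·a = 106.200 → a = ∂h/∂x = -0.01713
Back-substitute: b = ∂h/∂y = -0.02126.
h(220, 375) = 596.70 + (-0.01713)·(-80) + (-0.02126)·(205) = 596.70 +1.370 -4.358 = 593.712 ft.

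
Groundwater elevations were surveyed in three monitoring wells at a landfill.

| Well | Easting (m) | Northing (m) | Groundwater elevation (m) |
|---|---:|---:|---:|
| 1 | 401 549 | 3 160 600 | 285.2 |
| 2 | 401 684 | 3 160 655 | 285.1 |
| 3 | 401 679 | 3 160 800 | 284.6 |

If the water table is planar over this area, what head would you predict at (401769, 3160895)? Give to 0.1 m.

284.3 m

Taking 1 as reference: 2−1 = (135, 55, -0.1); 3−1 = (130, 200, -0.6).
Determinant of the coordinate differences = 135·200 − 130·55 = 19850.
∂h/∂x = [(-0.1)·200 − (-0.6)·55] / 19850 = +0.0006549
∂h/∂y = [135·(-0.6) − 130·(-0.1)] / 19850 = -0.003426
h(401769, 3160895) = 285.2 + (+0.0006549)·(220) + (-0.003426)·(295) = 285.2 +0.144 -1.011 = 284.334 m.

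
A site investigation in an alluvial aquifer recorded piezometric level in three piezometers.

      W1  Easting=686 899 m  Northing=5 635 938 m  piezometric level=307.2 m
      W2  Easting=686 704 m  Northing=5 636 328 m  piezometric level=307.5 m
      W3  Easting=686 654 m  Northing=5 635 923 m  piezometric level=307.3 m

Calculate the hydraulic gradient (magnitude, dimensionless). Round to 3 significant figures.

With h = a·x + b·y + c and W1 as origin, the differences give:
  (-195)·a + 390·b = +0.3
  (-245)·a + (-15)·b = +0.1
Eliminate b (×(-15) and ×390, subtract): 98475·a = -43.50 → a = ∂h/∂x = -0.0004417
Back-substitute: b = ∂h/∂y = +0.0005484.
|∇h| = √(-0.0004417² + 0.0005484²) = 0.0007042

0.000704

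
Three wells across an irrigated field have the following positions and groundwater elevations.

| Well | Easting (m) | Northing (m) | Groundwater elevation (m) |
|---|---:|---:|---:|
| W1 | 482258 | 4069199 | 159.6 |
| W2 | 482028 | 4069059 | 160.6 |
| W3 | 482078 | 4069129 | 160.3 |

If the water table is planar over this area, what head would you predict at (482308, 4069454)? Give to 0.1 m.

With h = a·x + b·y + c and W1 as origin, the differences give:
  (-230)·a + (-140)·b = +1.0
  (-180)·a + (-70)·b = +0.7
Eliminate b (×(-70) and ×(-140), subtract): -9100·a = 28.00 → a = ∂h/∂x = -0.003077
Back-substitute: b = ∂h/∂y = -0.002088.
h(482308, 4069454) = 159.6 + (-0.003077)·(50) + (-0.002088)·(255) = 159.6 -0.154 -0.532 = 158.914 m.

158.9 m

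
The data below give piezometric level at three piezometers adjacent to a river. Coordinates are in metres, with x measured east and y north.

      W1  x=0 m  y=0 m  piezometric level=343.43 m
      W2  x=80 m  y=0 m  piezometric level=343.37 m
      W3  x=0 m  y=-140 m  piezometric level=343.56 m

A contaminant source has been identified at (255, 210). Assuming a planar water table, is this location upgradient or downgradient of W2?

downgradient

∂h/∂x = (343.37 − 343.43) / (80 − 0) = -0.0007500
∂h/∂y = (343.56 − 343.43) / (-140 − 0) = -0.0009286
Head at (255, 210) = 343.43 + (-0.0007500)·(255) + (-0.0009286)·(210) = 343.04 m.
That is lower than the 343.37 m at W2, so the point is downgradient.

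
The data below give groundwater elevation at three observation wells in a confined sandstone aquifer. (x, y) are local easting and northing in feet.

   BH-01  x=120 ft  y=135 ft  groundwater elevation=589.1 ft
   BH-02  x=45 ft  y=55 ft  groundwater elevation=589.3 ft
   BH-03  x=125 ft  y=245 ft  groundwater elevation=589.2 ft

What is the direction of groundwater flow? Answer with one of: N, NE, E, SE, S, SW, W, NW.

E

Taking BH-01 as reference: BH-02−BH-01 = (-75, -80, +0.2); BH-03−BH-01 = (5, 110, +0.1).
Solve a·Δx + b·Δy = Δh: det = (-75)·110 − 5·(-80) = -7850.
∂h/∂x = [(+0.2)·110 − (+0.1)·(-80)] / -7850 = -0.003822
∂h/∂y = [(-75)·(+0.1) − 5·(+0.2)] / -7850 = +0.001083
Flow = −∇h = (+0.003822 east, -0.001083 north), which points east.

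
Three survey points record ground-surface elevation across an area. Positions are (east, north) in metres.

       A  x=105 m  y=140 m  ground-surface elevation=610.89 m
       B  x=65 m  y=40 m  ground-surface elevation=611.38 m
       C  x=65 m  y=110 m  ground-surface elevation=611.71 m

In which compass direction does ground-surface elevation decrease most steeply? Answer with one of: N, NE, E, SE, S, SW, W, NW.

With z = a·x + b·y + c and A as origin, the differences give:
  (-40)·a + (-100)·b = +0.49
  (-40)·a + (-30)·b = +0.82
Eliminate b (×(-30) and ×(-100), subtract): -2800·a = 67.300 → a = ∂z/∂x = -0.02404
Back-substitute: b = ∂z/∂y = +0.004714.
Steepest decrease is along −∇f = (+0.02404 E, -0.004714 N) → east.

E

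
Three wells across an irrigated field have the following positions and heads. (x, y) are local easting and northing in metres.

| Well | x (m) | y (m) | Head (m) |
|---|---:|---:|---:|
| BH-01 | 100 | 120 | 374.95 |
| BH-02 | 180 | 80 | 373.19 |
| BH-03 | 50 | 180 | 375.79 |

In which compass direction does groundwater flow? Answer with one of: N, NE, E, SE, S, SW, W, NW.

E

Taking BH-01 as reference: BH-02−BH-01 = (80, -40, -1.76); BH-03−BH-01 = (-50, 60, +0.84).
Solve a·Δx + b·Δy = Δh: det = 80·60 − (-50)·(-40) = 2800.
∂h/∂x = [(-1.76)·60 − (+0.84)·(-40)] / 2800 = -0.02571
∂h/∂y = [80·(+0.84) − (-50)·(-1.76)] / 2800 = -0.007429
Flow = −∇h = (+0.02571 east, +0.007429 north), which points east.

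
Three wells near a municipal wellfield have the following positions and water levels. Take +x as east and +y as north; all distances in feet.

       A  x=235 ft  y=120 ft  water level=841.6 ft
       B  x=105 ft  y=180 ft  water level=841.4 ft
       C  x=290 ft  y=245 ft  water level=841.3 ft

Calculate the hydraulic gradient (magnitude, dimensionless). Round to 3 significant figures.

0.00258

Taking A as reference: B−A = (-130, 60, -0.2); C−A = (55, 125, -0.3).
Determinant of the coordinate differences = (-130)·125 − 55·60 = -19550.
∂h/∂x = [(-0.2)·125 − (-0.3)·60] / -19550 = +0.0003581
∂h/∂y = [(-130)·(-0.3) − 55·(-0.2)] / -19550 = -0.002558
|∇h| = √(0.0003581² + -0.002558²) = 0.002583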